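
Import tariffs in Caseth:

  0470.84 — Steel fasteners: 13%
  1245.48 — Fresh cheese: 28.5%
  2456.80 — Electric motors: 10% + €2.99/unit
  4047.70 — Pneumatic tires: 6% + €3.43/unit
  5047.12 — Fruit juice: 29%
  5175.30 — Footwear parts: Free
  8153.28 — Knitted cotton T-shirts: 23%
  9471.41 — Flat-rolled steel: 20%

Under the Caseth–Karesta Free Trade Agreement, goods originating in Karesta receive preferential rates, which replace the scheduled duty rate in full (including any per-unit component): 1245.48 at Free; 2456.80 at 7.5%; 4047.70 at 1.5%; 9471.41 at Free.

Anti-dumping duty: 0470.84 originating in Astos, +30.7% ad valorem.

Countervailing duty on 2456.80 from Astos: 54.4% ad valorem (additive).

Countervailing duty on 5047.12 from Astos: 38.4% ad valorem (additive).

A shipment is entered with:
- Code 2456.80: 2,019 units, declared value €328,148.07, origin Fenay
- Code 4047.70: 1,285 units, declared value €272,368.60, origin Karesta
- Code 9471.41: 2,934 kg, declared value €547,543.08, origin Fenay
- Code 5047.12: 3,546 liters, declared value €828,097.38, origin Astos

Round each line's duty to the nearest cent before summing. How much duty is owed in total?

Line 1 (2456.80, Fenay, 2,019 units, €328,148.07):
Base rate for 2456.80 is 10% + €2.99/unit.
2456.80 has an FTA preferential rate, but origin Fenay is not Karesta; base rate stands.
The additional-duty order on 2456.80 targets Astos, not Fenay; it does not apply.
Duty = €328,148.07 × 10% + 2,019 × €2.99 = €38,851.62.
Line 2 (4047.70, Karesta, 1,285 units, €272,368.60):
Base rate for 4047.70 is 6% + €3.43/unit.
Origin Karesta qualifies under the Caseth–Karesta agreement and 4047.70 is covered: preferential rate 1.5% applies instead.
Duty = €272,368.60 × 1.5% = €4,085.53.
Line 3 (9471.41, Fenay, 2,934 kg, €547,543.08):
Base rate for 9471.41 is 20%.
9471.41 has an FTA preferential rate, but origin Fenay is not Karesta; base rate stands.
Duty = €547,543.08 × 20% = €109,508.62.
Line 4 (5047.12, Astos, 3,546 liters, €828,097.38):
Base rate for 5047.12 is 29%.
Additional duty on 5047.12 from Astos: +38.4%. Applied ad valorem rate: 29% + 38.4% = 67.4%.
Duty = €828,097.38 × 67.4% = €558,137.63.
Total = €38,851.62 + €4,085.53 + €109,508.62 + €558,137.63 = €710,583.40.

€710,583.40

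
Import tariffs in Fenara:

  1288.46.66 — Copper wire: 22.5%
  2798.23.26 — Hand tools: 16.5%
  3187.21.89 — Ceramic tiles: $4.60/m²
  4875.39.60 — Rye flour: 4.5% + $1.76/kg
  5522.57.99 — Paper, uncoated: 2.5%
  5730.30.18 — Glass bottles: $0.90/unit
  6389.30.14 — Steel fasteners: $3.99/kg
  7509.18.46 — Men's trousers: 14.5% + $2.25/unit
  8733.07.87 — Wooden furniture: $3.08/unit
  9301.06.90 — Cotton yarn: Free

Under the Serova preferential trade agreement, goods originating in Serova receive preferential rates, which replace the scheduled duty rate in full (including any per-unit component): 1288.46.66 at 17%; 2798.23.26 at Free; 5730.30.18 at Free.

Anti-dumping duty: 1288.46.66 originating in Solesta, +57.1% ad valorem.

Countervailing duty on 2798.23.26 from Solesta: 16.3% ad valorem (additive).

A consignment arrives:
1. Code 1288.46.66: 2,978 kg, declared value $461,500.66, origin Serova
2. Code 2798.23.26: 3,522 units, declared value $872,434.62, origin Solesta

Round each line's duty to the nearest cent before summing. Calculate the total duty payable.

$364,613.67

Line 1 (1288.46.66, Serova, 2,978 kg, $461,500.66):
Base rate for 1288.46.66 is 22.5%.
Origin Serova qualifies under the Fenara–Serova agreement and 1288.46.66 is covered: preferential rate 17% applies instead.
The additional-duty order on 1288.46.66 targets Solesta, not Serova; it does not apply.
Duty = $461,500.66 × 17% = $78,455.11.
Line 2 (2798.23.26, Solesta, 3,522 units, $872,434.62):
Base rate for 2798.23.26 is 16.5%.
2798.23.26 has an FTA preferential rate, but origin Solesta is not Serova; base rate stands.
Additional duty on 2798.23.26 from Solesta: +16.3%. Applied ad valorem rate: 16.5% + 16.3% = 32.8%.
Duty = $872,434.62 × 32.8% = $286,158.56.
Total = $78,455.11 + $286,158.56 = $364,613.67.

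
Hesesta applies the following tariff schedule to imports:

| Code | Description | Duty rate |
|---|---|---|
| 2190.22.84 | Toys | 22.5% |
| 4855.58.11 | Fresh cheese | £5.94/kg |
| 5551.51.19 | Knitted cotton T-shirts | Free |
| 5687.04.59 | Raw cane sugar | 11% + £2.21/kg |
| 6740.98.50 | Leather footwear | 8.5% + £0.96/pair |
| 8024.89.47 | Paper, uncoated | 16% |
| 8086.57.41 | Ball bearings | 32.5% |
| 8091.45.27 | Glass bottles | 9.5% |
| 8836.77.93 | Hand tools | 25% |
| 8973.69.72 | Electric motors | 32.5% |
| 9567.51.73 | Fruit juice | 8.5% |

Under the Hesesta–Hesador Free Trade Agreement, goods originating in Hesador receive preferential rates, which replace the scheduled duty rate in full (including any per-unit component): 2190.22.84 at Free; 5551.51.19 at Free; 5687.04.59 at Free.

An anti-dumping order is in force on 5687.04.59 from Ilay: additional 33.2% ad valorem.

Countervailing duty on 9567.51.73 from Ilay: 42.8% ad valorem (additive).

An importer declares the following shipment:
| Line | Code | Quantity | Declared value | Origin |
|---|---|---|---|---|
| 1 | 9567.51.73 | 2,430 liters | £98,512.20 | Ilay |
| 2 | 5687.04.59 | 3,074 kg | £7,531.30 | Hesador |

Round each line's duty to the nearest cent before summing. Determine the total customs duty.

£50,536.76

Line 1 (9567.51.73, Ilay, 2,430 liters, £98,512.20):
Base rate for 9567.51.73 is 8.5%.
Additional duty on 9567.51.73 from Ilay: +42.8%. Applied ad valorem rate: 8.5% + 42.8% = 51.3%.
Duty = £98,512.20 × 51.3% = £50,536.76.
Line 2 (5687.04.59, Hesador, 3,074 kg, £7,531.30):
Base rate for 5687.04.59 is 11% + £2.21/kg.
Origin Hesador qualifies under the Hesesta–Hesador agreement and 5687.04.59 is covered: preferential rate Free applies instead.
The additional-duty order on 5687.04.59 targets Ilay, not Hesador; it does not apply.
Duty = £7,531.30 × 0% = £0.00.
Total = £50,536.76 + £0.00 = £50,536.76.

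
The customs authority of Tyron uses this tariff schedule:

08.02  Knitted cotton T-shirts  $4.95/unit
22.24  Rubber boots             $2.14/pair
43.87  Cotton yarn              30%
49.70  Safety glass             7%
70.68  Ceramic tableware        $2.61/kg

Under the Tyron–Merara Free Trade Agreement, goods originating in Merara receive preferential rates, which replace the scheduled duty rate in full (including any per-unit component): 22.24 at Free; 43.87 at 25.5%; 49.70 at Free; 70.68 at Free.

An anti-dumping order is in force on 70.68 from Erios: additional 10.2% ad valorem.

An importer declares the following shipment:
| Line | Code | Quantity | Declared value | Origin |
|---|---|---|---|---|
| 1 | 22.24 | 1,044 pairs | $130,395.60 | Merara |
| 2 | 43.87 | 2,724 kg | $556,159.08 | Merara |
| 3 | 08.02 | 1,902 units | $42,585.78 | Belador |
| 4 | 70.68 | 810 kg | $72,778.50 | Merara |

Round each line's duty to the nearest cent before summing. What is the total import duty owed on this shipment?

$151,235.47

Line 1 (22.24, Merara, 1,044 pairs, $130,395.60):
Base rate for 22.24 is $2.14/pair.
Origin Merara qualifies under the Tyron–Merara agreement and 22.24 is covered: preferential rate Free applies instead.
Duty = $130,395.60 × 0% = $0.00.
Line 2 (43.87, Merara, 2,724 kg, $556,159.08):
Base rate for 43.87 is 30%.
Origin Merara qualifies under the Tyron–Merara agreement and 43.87 is covered: preferential rate 25.5% applies instead.
Duty = $556,159.08 × 25.5% = $141,820.57.
Line 3 (08.02, Belador, 1,902 units, $42,585.78):
Base rate for 08.02 is $4.95/unit.
Duty = 1,902 × $4.95 = $9,414.90.
Line 4 (70.68, Merara, 810 kg, $72,778.50):
Base rate for 70.68 is $2.61/kg.
Origin Merara qualifies under the Tyron–Merara agreement and 70.68 is covered: preferential rate Free applies instead.
The additional-duty order on 70.68 targets Erios, not Merara; it does not apply.
Duty = $72,778.50 × 0% = $0.00.
Total = $0.00 + $141,820.57 + $9,414.90 + $0.00 = $151,235.47.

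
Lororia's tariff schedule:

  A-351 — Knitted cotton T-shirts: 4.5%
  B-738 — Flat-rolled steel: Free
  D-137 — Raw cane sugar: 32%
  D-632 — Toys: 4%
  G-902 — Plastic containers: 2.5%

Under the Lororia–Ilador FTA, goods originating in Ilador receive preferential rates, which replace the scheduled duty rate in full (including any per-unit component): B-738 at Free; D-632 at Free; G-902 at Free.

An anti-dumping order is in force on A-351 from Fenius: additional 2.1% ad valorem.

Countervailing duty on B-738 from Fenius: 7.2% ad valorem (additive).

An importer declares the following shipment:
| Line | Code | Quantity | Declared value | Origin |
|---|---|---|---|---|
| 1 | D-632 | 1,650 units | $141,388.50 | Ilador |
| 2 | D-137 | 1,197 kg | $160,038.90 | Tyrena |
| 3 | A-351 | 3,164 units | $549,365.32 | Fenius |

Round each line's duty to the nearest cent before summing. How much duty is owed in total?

$87,470.56

Line 1 (D-632, Ilador, 1,650 units, $141,388.50):
Base rate for D-632 is 4%.
Origin Ilador qualifies under the Lororia–Ilador agreement and D-632 is covered: preferential rate Free applies instead.
Duty = $141,388.50 × 0% = $0.00.
Line 2 (D-137, Tyrena, 1,197 kg, $160,038.90):
Base rate for D-137 is 32%.
Duty = $160,038.90 × 32% = $51,212.45.
Line 3 (A-351, Fenius, 3,164 units, $549,365.32):
Base rate for A-351 is 4.5%.
Additional duty on A-351 from Fenius: +2.1%. Applied ad valorem rate: 4.5% + 2.1% = 6.6%.
Duty = $549,365.32 × 6.6% = $36,258.11.
Total = $0.00 + $51,212.45 + $36,258.11 = $87,470.56.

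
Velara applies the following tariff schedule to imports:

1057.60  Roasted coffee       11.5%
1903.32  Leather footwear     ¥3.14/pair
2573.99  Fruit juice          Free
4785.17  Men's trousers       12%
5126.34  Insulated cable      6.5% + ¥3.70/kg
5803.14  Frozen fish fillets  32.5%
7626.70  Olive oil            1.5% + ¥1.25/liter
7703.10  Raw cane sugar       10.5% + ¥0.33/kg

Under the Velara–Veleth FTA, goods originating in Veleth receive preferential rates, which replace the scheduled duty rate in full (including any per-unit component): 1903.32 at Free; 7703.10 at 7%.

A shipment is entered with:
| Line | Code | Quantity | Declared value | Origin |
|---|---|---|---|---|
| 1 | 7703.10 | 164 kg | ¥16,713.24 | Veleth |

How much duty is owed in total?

Line 1 (7703.10, Veleth, 164 kg, ¥16,713.24):
Base rate for 7703.10 is 10.5% + ¥0.33/kg.
Origin Veleth qualifies under the Velara–Veleth agreement and 7703.10 is covered: preferential rate 7% applies instead.
Duty = ¥16,713.24 × 7% = ¥1,169.93.

¥1,169.93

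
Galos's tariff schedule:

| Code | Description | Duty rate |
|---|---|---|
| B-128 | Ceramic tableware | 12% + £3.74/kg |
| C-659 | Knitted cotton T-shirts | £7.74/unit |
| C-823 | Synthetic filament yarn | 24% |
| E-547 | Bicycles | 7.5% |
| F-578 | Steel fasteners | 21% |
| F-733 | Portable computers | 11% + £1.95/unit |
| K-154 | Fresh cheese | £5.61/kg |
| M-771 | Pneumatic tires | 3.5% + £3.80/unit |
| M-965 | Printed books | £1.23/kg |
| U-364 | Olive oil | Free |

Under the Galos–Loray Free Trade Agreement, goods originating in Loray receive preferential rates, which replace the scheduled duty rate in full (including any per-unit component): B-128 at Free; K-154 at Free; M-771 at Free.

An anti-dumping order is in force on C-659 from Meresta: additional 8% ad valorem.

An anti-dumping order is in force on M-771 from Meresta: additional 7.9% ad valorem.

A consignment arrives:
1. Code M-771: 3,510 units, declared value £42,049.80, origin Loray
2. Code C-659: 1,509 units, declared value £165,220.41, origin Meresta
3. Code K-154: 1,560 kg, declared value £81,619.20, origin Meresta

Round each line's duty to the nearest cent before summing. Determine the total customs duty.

Line 1 (M-771, Loray, 3,510 units, £42,049.80):
Base rate for M-771 is 3.5% + £3.80/unit.
Origin Loray qualifies under the Galos–Loray agreement and M-771 is covered: preferential rate Free applies instead.
The additional-duty order on M-771 targets Meresta, not Loray; it does not apply.
Duty = £42,049.80 × 0% = £0.00.
Line 2 (C-659, Meresta, 1,509 units, £165,220.41):
Base rate for C-659 is £7.74/unit.
Additional duty on C-659 from Meresta: +8% ad valorem. Applied ad valorem rate = 8%.
Duty = £165,220.41 × 8% + 1,509 × £7.74 = £24,897.29.
Line 3 (K-154, Meresta, 1,560 kg, £81,619.20):
Base rate for K-154 is £5.61/kg.
K-154 has an FTA preferential rate, but origin Meresta is not Loray; base rate stands.
Duty = 1,560 × £5.61 = £8,751.60.
Total = £0.00 + £24,897.29 + £8,751.60 = £33,648.89.

£33,648.89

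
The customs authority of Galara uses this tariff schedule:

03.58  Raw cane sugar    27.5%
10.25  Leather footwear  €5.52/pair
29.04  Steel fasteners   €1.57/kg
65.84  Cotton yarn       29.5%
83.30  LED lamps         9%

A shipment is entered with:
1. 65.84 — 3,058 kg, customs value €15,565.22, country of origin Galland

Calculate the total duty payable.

Line 1 (65.84, Galland, 3,058 kg, €15,565.22):
Base rate for 65.84 is 29.5%.
Duty = €15,565.22 × 29.5% = €4,591.74.

€4,591.74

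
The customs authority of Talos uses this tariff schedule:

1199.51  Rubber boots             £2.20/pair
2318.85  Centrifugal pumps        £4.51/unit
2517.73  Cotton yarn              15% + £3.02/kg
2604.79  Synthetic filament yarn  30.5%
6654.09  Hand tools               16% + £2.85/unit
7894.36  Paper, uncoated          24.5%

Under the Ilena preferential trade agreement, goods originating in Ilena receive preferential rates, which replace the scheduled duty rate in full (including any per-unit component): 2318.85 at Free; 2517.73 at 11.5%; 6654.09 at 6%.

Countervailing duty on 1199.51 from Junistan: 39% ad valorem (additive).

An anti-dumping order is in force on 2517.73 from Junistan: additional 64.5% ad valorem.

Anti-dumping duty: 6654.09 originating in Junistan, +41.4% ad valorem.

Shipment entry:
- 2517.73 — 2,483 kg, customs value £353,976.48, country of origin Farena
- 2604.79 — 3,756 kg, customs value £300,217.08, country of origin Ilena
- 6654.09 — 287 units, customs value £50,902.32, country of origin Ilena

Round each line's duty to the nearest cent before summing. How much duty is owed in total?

Line 1 (2517.73, Farena, 2,483 kg, £353,976.48):
Base rate for 2517.73 is 15% + £3.02/kg.
2517.73 has an FTA preferential rate, but origin Farena is not Ilena; base rate stands.
The additional-duty order on 2517.73 targets Junistan, not Farena; it does not apply.
Duty = £353,976.48 × 15% + 2,483 × £3.02 = £60,595.13.
Line 2 (2604.79, Ilena, 3,756 kg, £300,217.08):
Base rate for 2604.79 is 30.5%.
Origin Ilena is the FTA partner but 2604.79 is not on the preference list; base rate stands.
Duty = £300,217.08 × 30.5% = £91,566.21.
Line 3 (6654.09, Ilena, 287 units, £50,902.32):
Base rate for 6654.09 is 16% + £2.85/unit.
Origin Ilena qualifies under the Talos–Ilena agreement and 6654.09 is covered: preferential rate 6% applies instead.
The additional-duty order on 6654.09 targets Junistan, not Ilena; it does not apply.
Duty = £50,902.32 × 6% = £3,054.14.
Total = £60,595.13 + £91,566.21 + £3,054.14 = £155,215.48.

£155,215.48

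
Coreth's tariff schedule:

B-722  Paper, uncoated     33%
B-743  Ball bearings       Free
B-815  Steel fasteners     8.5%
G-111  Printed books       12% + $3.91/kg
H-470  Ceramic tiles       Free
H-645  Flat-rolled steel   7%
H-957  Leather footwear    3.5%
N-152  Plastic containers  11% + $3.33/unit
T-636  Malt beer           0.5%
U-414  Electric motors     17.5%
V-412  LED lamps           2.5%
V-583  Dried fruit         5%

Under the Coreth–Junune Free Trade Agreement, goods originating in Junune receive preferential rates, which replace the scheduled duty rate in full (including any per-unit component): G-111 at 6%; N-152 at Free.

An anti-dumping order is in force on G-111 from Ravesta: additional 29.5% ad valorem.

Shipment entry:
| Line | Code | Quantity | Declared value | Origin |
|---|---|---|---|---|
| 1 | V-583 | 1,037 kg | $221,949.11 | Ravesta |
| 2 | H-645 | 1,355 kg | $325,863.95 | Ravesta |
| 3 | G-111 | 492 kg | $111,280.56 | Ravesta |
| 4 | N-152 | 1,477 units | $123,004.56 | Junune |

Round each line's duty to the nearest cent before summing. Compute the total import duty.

Line 1 (V-583, Ravesta, 1,037 kg, $221,949.11):
Base rate for V-583 is 5%.
Duty = $221,949.11 × 5% = $11,097.46.
Line 2 (H-645, Ravesta, 1,355 kg, $325,863.95):
Base rate for H-645 is 7%.
Duty = $325,863.95 × 7% = $22,810.48.
Line 3 (G-111, Ravesta, 492 kg, $111,280.56):
Base rate for G-111 is 12% + $3.91/kg.
G-111 has an FTA preferential rate, but origin Ravesta is not Junune; base rate stands.
Additional duty on G-111 from Ravesta: +29.5%. Applied ad valorem rate: 12% + 29.5% = 41.5%.
Duty = $111,280.56 × 41.5% + 492 × $3.91 = $48,105.15.
Line 4 (N-152, Junune, 1,477 units, $123,004.56):
Base rate for N-152 is 11% + $3.33/unit.
Origin Junune qualifies under the Coreth–Junune agreement and N-152 is covered: preferential rate Free applies instead.
Duty = $123,004.56 × 0% = $0.00.
Total = $11,097.46 + $22,810.48 + $48,105.15 + $0.00 = $82,013.09.

$82,013.09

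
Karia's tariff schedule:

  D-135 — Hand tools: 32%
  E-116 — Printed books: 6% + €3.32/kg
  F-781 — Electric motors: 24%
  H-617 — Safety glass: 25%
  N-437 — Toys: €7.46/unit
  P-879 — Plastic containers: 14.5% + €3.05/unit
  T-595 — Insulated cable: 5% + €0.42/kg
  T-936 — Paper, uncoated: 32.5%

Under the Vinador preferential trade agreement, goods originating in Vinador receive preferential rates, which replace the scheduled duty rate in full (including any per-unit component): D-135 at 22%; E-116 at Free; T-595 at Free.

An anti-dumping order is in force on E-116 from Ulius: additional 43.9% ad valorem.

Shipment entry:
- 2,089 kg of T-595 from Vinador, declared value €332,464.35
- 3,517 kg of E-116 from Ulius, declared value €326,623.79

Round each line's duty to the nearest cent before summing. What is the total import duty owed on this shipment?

€174,661.71

Line 1 (T-595, Vinador, 2,089 kg, €332,464.35):
Base rate for T-595 is 5% + €0.42/kg.
Origin Vinador qualifies under the Karia–Vinador agreement and T-595 is covered: preferential rate Free applies instead.
Duty = €332,464.35 × 0% = €0.00.
Line 2 (E-116, Ulius, 3,517 kg, €326,623.79):
Base rate for E-116 is 6% + €3.32/kg.
E-116 has an FTA preferential rate, but origin Ulius is not Vinador; base rate stands.
Additional duty on E-116 from Ulius: +43.9%. Applied ad valorem rate: 6% + 43.9% = 49.9%.
Duty = €326,623.79 × 49.9% + 3,517 × €3.32 = €174,661.71.
Total = €0.00 + €174,661.71 = €174,661.71.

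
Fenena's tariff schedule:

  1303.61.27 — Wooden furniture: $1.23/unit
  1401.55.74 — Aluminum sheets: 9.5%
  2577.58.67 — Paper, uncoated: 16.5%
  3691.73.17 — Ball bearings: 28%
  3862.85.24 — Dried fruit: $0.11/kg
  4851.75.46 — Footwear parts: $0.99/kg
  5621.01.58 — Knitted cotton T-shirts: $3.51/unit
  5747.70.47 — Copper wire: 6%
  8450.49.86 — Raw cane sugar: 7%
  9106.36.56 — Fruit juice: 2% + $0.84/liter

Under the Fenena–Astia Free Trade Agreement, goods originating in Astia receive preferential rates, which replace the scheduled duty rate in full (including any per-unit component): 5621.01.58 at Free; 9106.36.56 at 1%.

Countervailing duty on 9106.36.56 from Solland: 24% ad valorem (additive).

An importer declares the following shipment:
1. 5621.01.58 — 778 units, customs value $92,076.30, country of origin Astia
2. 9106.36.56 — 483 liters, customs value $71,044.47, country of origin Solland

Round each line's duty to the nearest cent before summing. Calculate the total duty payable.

$18,877.28

Line 1 (5621.01.58, Astia, 778 units, $92,076.30):
Base rate for 5621.01.58 is $3.51/unit.
Origin Astia qualifies under the Fenena–Astia agreement and 5621.01.58 is covered: preferential rate Free applies instead.
Duty = $92,076.30 × 0% = $0.00.
Line 2 (9106.36.56, Solland, 483 liters, $71,044.47):
Base rate for 9106.36.56 is 2% + $0.84/liter.
9106.36.56 has an FTA preferential rate, but origin Solland is not Astia; base rate stands.
Additional duty on 9106.36.56 from Solland: +24%. Applied ad valorem rate: 2% + 24% = 26%.
Duty = $71,044.47 × 26% + 483 × $0.84 = $18,877.28.
Total = $0.00 + $18,877.28 = $18,877.28.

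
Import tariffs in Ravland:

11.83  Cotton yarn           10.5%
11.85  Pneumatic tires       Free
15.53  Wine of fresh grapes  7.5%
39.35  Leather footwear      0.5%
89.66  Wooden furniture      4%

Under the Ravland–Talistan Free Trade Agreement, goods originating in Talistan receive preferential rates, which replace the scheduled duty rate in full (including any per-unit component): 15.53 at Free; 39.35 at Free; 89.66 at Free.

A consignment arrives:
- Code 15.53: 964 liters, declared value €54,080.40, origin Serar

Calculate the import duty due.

€4,056.03

Line 1 (15.53, Serar, 964 liters, €54,080.40):
Base rate for 15.53 is 7.5%.
15.53 has an FTA preferential rate, but origin Serar is not Talistan; base rate stands.
Duty = €54,080.40 × 7.5% = €4,056.03.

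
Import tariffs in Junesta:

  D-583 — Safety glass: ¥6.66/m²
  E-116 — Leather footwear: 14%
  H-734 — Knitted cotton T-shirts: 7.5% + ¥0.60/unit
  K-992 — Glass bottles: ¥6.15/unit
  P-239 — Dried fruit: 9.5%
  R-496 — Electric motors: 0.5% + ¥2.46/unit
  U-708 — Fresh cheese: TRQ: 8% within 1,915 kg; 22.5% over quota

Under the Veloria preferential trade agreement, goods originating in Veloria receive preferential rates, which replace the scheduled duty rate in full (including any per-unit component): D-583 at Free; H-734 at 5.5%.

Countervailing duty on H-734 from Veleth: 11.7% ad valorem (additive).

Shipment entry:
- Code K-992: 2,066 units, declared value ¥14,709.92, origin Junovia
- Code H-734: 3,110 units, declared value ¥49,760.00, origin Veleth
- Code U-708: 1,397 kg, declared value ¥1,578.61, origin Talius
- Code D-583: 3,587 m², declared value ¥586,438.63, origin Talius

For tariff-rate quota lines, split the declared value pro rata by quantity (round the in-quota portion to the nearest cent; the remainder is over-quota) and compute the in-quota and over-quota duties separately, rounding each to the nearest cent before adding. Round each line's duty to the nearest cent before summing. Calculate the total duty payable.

Line 1 (K-992, Junovia, 2,066 units, ¥14,709.92):
Base rate for K-992 is ¥6.15/unit.
Duty = 2,066 × ¥6.15 = ¥12,705.90.
Line 2 (H-734, Veleth, 3,110 units, ¥49,760.00):
Base rate for H-734 is 7.5% + ¥0.60/unit.
H-734 has an FTA preferential rate, but origin Veleth is not Veloria; base rate stands.
Additional duty on H-734 from Veleth: +11.7%. Applied ad valorem rate: 7.5% + 11.7% = 19.2%.
Duty = ¥49,760.00 × 19.2% + 3,110 × ¥0.60 = ¥11,419.92.
Line 3 (U-708, Talius, 1,397 kg, ¥1,578.61):
Code U-708 is under a tariff-rate quota (threshold 1,915 kg). Quantity 1,397 kg is within the quota, so the in-quota rate 8% applies to the full value.
Duty = ¥1,578.61 × 8% = ¥126.29.
Line 4 (D-583, Talius, 3,587 m², ¥586,438.63):
Base rate for D-583 is ¥6.66/m².
D-583 has an FTA preferential rate, but origin Talius is not Veloria; base rate stands.
Duty = 3,587 × ¥6.66 = ¥23,889.42.
Total = ¥12,705.90 + ¥11,419.92 + ¥126.29 + ¥23,889.42 = ¥48,141.53.

¥48,141.53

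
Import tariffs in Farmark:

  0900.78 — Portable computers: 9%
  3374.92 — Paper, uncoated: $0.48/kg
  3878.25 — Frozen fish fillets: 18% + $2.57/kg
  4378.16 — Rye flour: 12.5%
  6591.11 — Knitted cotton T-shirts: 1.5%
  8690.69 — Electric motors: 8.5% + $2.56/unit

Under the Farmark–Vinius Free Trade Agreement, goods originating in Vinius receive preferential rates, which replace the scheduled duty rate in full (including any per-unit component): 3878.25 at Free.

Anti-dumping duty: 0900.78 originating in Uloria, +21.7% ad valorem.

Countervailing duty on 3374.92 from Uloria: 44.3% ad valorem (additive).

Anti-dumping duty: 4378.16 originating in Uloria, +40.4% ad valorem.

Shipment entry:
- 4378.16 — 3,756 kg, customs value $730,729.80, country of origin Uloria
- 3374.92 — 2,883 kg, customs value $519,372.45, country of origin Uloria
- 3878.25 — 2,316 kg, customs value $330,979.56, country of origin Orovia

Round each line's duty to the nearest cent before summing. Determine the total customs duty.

Line 1 (4378.16, Uloria, 3,756 kg, $730,729.80):
Base rate for 4378.16 is 12.5%.
Additional duty on 4378.16 from Uloria: +40.4%. Applied ad valorem rate: 12.5% + 40.4% = 52.9%.
Duty = $730,729.80 × 52.9% = $386,556.06.
Line 2 (3374.92, Uloria, 2,883 kg, $519,372.45):
Base rate for 3374.92 is $0.48/kg.
Additional duty on 3374.92 from Uloria: +44.3% ad valorem. Applied ad valorem rate = 44.3%.
Duty = $519,372.45 × 44.3% + 2,883 × $0.48 = $231,465.84.
Line 3 (3878.25, Orovia, 2,316 kg, $330,979.56):
Base rate for 3878.25 is 18% + $2.57/kg.
3878.25 has an FTA preferential rate, but origin Orovia is not Vinius; base rate stands.
Duty = $330,979.56 × 18% + 2,316 × $2.57 = $65,528.44.
Total = $386,556.06 + $231,465.84 + $65,528.44 = $683,550.34.

$683,550.34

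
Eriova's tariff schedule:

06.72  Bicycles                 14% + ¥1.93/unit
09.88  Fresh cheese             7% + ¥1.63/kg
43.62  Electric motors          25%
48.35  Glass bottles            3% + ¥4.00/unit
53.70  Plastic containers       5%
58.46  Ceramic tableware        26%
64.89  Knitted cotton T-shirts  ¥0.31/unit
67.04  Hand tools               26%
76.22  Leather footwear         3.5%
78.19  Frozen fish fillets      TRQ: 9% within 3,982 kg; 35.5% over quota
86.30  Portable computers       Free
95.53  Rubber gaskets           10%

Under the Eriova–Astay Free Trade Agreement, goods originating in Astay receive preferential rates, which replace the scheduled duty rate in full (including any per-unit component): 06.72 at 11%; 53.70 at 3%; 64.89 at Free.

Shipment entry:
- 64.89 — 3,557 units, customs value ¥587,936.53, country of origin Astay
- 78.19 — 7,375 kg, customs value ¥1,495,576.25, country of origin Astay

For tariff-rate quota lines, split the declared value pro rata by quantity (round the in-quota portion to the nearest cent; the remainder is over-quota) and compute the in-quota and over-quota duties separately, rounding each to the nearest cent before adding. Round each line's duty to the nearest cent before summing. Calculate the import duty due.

Line 1 (64.89, Astay, 3,557 units, ¥587,936.53):
Base rate for 64.89 is ¥0.31/unit.
Origin Astay qualifies under the Eriova–Astay agreement and 64.89 is covered: preferential rate Free applies instead.
Duty = ¥587,936.53 × 0% = ¥0.00.
Line 2 (78.19, Astay, 7,375 kg, ¥1,495,576.25):
Code 78.19 is under a tariff-rate quota (threshold 3,982 kg). In-quota: 3,982 kg at 9%; over-quota: 3,393 kg at 35.5%.
Pro-rata value split: in-quota = ¥1,495,576.25 × 3,982/7,375 = ¥807,509.78; over-quota = ¥1,495,576.25 − ¥807,509.78 = ¥688,066.47.
In-quota duty = ¥807,509.78 × 9% = ¥72,675.88. Over-quota duty = ¥688,066.47 × 35.5% = ¥244,263.60.
Line duty = ¥72,675.88 + ¥244,263.60 = ¥316,939.48.
Total = ¥0.00 + ¥316,939.48 = ¥316,939.48.

¥316,939.48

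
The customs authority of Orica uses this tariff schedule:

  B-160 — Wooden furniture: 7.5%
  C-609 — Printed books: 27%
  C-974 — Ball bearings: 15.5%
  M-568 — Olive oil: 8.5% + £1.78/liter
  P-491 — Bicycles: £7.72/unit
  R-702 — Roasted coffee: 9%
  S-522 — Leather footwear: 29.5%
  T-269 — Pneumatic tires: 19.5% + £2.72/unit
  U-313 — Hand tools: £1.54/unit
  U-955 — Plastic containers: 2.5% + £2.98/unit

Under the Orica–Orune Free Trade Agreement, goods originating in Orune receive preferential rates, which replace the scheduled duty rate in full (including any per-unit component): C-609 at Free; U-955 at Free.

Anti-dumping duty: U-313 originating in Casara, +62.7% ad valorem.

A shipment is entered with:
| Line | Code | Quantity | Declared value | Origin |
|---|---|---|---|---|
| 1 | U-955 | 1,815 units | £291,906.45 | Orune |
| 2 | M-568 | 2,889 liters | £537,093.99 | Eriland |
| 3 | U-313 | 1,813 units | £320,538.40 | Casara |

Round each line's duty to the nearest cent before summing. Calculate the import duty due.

£254,565.01

Line 1 (U-955, Orune, 1,815 units, £291,906.45):
Base rate for U-955 is 2.5% + £2.98/unit.
Origin Orune qualifies under the Orica–Orune agreement and U-955 is covered: preferential rate Free applies instead.
Duty = £291,906.45 × 0% = £0.00.
Line 2 (M-568, Eriland, 2,889 liters, £537,093.99):
Base rate for M-568 is 8.5% + £1.78/liter.
Duty = £537,093.99 × 8.5% + 2,889 × £1.78 = £50,795.41.
Line 3 (U-313, Casara, 1,813 units, £320,538.40):
Base rate for U-313 is £1.54/unit.
Additional duty on U-313 from Casara: +62.7% ad valorem. Applied ad valorem rate = 62.7%.
Duty = £320,538.40 × 62.7% + 1,813 × £1.54 = £203,769.60.
Total = £0.00 + £50,795.41 + £203,769.60 = £254,565.01.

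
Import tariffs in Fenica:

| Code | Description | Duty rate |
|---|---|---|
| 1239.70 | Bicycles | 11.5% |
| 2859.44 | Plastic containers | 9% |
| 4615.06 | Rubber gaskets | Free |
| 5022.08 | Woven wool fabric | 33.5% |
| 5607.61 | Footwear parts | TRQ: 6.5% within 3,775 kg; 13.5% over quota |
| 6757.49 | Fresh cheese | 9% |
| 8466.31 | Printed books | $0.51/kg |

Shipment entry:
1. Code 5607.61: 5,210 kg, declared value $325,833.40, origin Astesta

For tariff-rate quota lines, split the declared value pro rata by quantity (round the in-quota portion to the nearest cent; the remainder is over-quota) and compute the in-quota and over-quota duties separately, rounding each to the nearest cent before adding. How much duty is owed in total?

$27,461.31

Line 1 (5607.61, Astesta, 5,210 kg, $325,833.40):
Code 5607.61 is under a tariff-rate quota (threshold 3,775 kg). In-quota: 3,775 kg at 6.5%; over-quota: 1,435 kg at 13.5%.
Pro-rata value split: in-quota = $325,833.40 × 3,775/5,210 = $236,088.50; over-quota = $325,833.40 − $236,088.50 = $89,744.90.
In-quota duty = $236,088.50 × 6.5% = $15,345.75. Over-quota duty = $89,744.90 × 13.5% = $12,115.56.
Line duty = $15,345.75 + $12,115.56 = $27,461.31.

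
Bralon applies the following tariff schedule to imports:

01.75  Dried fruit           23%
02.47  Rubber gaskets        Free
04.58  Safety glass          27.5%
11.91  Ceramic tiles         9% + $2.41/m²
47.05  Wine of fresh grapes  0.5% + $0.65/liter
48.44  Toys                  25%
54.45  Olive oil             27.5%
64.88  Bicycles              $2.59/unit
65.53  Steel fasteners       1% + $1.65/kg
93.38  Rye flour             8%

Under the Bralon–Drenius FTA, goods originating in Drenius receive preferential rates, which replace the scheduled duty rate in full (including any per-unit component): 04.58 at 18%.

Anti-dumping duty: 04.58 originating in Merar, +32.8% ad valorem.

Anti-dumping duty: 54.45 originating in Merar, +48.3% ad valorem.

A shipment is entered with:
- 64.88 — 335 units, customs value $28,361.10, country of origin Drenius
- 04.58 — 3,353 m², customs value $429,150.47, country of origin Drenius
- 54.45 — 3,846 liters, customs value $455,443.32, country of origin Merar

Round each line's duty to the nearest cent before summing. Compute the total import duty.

Line 1 (64.88, Drenius, 335 units, $28,361.10):
Base rate for 64.88 is $2.59/unit.
Origin Drenius is the FTA partner but 64.88 is not on the preference list; base rate stands.
Duty = 335 × $2.59 = $867.65.
Line 2 (04.58, Drenius, 3,353 m², $429,150.47):
Base rate for 04.58 is 27.5%.
Origin Drenius qualifies under the Bralon–Drenius agreement and 04.58 is covered: preferential rate 18% applies instead.
The additional-duty order on 04.58 targets Merar, not Drenius; it does not apply.
Duty = $429,150.47 × 18% = $77,247.08.
Line 3 (54.45, Merar, 3,846 liters, $455,443.32):
Base rate for 54.45 is 27.5%.
Additional duty on 54.45 from Merar: +48.3%. Applied ad valorem rate: 27.5% + 48.3% = 75.8%.
Duty = $455,443.32 × 75.8% = $345,226.04.
Total = $867.65 + $77,247.08 + $345,226.04 = $423,340.77.

$423,340.77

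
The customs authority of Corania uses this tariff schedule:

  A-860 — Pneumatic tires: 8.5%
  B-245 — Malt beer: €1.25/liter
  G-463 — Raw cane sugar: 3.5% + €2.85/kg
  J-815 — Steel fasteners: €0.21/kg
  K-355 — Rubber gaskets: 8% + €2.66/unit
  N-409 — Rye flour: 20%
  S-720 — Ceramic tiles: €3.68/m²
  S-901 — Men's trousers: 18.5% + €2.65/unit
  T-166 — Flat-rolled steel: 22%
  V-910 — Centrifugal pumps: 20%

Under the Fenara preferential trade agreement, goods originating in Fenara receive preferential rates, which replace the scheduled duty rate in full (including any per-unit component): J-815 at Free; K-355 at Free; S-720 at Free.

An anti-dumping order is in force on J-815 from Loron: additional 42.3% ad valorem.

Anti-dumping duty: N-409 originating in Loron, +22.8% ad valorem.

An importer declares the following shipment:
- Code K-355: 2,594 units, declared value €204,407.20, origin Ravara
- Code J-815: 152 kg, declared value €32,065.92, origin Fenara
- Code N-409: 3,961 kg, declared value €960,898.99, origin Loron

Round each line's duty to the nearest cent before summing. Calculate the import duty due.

Line 1 (K-355, Ravara, 2,594 units, €204,407.20):
Base rate for K-355 is 8% + €2.66/unit.
K-355 has an FTA preferential rate, but origin Ravara is not Fenara; base rate stands.
Duty = €204,407.20 × 8% + 2,594 × €2.66 = €23,252.62.
Line 2 (J-815, Fenara, 152 kg, €32,065.92):
Base rate for J-815 is €0.21/kg.
Origin Fenara qualifies under the Corania–Fenara agreement and J-815 is covered: preferential rate Free applies instead.
The additional-duty order on J-815 targets Loron, not Fenara; it does not apply.
Duty = €32,065.92 × 0% = €0.00.
Line 3 (N-409, Loron, 3,961 kg, €960,898.99):
Base rate for N-409 is 20%.
Additional duty on N-409 from Loron: +22.8%. Applied ad valorem rate: 20% + 22.8% = 42.8%.
Duty = €960,898.99 × 42.8% = €411,264.77.
Total = €23,252.62 + €0.00 + €411,264.77 = €434,517.39.

€434,517.39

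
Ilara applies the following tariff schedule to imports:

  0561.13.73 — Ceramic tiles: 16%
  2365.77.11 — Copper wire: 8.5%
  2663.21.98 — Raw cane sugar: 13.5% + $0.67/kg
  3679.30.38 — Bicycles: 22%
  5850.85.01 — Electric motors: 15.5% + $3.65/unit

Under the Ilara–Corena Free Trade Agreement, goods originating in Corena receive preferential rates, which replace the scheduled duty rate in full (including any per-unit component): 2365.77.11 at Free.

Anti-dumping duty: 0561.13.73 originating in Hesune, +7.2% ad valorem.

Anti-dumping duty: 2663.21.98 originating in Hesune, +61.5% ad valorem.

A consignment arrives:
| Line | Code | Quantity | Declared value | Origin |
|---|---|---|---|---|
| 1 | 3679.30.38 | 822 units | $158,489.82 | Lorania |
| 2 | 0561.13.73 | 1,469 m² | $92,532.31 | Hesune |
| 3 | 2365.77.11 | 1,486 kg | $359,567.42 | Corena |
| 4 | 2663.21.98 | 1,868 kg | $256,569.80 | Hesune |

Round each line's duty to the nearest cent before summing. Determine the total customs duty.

$250,014.17

Line 1 (3679.30.38, Lorania, 822 units, $158,489.82):
Base rate for 3679.30.38 is 22%.
Duty = $158,489.82 × 22% = $34,867.76.
Line 2 (0561.13.73, Hesune, 1,469 m², $92,532.31):
Base rate for 0561.13.73 is 16%.
Additional duty on 0561.13.73 from Hesune: +7.2%. Applied ad valorem rate: 16% + 7.2% = 23.2%.
Duty = $92,532.31 × 23.2% = $21,467.50.
Line 3 (2365.77.11, Corena, 1,486 kg, $359,567.42):
Base rate for 2365.77.11 is 8.5%.
Origin Corena qualifies under the Ilara–Corena agreement and 2365.77.11 is covered: preferential rate Free applies instead.
Duty = $359,567.42 × 0% = $0.00.
Line 4 (2663.21.98, Hesune, 1,868 kg, $256,569.80):
Base rate for 2663.21.98 is 13.5% + $0.67/kg.
Additional duty on 2663.21.98 from Hesune: +61.5%. Applied ad valorem rate: 13.5% + 61.5% = 75%.
Duty = $256,569.80 × 75% + 1,868 × $0.67 = $193,678.91.
Total = $34,867.76 + $21,467.50 + $0.00 + $193,678.91 = $250,014.17.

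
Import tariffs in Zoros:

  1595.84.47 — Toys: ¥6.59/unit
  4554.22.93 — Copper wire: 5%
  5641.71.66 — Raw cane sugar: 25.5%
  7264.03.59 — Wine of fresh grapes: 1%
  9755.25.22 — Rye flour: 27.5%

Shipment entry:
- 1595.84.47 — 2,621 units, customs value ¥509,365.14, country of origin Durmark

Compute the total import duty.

Line 1 (1595.84.47, Durmark, 2,621 units, ¥509,365.14):
Base rate for 1595.84.47 is ¥6.59/unit.
Duty = 2,621 × ¥6.59 = ¥17,272.39.

¥17,272.39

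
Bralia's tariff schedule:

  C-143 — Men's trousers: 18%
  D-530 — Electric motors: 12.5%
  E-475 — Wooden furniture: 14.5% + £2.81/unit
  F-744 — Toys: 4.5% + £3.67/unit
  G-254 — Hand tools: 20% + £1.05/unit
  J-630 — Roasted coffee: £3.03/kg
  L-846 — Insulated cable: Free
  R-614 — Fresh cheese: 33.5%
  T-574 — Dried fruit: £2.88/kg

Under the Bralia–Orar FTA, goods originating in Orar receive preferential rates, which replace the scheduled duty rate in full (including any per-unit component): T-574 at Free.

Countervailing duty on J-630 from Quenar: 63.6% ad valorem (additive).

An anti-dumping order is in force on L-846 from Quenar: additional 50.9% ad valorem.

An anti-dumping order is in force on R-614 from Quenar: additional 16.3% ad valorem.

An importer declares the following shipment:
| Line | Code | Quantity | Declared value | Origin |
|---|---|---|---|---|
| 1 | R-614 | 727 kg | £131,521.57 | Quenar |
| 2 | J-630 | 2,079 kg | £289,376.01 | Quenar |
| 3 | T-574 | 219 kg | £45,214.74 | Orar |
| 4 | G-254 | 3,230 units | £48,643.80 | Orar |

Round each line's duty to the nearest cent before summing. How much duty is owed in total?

Line 1 (R-614, Quenar, 727 kg, £131,521.57):
Base rate for R-614 is 33.5%.
Additional duty on R-614 from Quenar: +16.3%. Applied ad valorem rate: 33.5% + 16.3% = 49.8%.
Duty = £131,521.57 × 49.8% = £65,497.74.
Line 2 (J-630, Quenar, 2,079 kg, £289,376.01):
Base rate for J-630 is £3.03/kg.
Additional duty on J-630 from Quenar: +63.6% ad valorem. Applied ad valorem rate = 63.6%.
Duty = £289,376.01 × 63.6% + 2,079 × £3.03 = £190,342.51.
Line 3 (T-574, Orar, 219 kg, £45,214.74):
Base rate for T-574 is £2.88/kg.
Origin Orar qualifies under the Bralia–Orar agreement and T-574 is covered: preferential rate Free applies instead.
Duty = £45,214.74 × 0% = £0.00.
Line 4 (G-254, Orar, 3,230 units, £48,643.80):
Base rate for G-254 is 20% + £1.05/unit.
Origin Orar is the FTA partner but G-254 is not on the preference list; base rate stands.
Duty = £48,643.80 × 20% + 3,230 × £1.05 = £13,120.26.
Total = £65,497.74 + £190,342.51 + £0.00 + £13,120.26 = £268,960.51.

£268,960.51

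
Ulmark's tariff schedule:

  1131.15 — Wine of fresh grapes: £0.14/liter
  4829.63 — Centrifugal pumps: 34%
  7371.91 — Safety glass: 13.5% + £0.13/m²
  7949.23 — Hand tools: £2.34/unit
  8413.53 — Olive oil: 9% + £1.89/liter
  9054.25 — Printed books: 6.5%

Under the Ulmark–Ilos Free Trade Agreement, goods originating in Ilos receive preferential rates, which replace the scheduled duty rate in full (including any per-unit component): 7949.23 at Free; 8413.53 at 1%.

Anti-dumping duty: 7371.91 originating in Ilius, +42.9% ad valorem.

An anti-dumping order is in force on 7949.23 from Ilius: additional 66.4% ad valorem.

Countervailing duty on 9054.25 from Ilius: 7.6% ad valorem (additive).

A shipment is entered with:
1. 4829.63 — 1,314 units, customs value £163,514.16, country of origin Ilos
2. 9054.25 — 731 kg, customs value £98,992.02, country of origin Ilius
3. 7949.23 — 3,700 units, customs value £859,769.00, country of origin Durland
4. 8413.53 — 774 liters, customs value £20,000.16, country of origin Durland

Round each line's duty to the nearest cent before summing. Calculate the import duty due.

£81,473.55

Line 1 (4829.63, Ilos, 1,314 units, £163,514.16):
Base rate for 4829.63 is 34%.
Origin Ilos is the FTA partner but 4829.63 is not on the preference list; base rate stands.
Duty = £163,514.16 × 34% = £55,594.81.
Line 2 (9054.25, Ilius, 731 kg, £98,992.02):
Base rate for 9054.25 is 6.5%.
Additional duty on 9054.25 from Ilius: +7.6%. Applied ad valorem rate: 6.5% + 7.6% = 14.1%.
Duty = £98,992.02 × 14.1% = £13,957.87.
Line 3 (7949.23, Durland, 3,700 units, £859,769.00):
Base rate for 7949.23 is £2.34/unit.
7949.23 has an FTA preferential rate, but origin Durland is not Ilos; base rate stands.
The additional-duty order on 7949.23 targets Ilius, not Durland; it does not apply.
Duty = 3,700 × £2.34 = £8,658.00.
Line 4 (8413.53, Durland, 774 liters, £20,000.16):
Base rate for 8413.53 is 9% + £1.89/liter.
8413.53 has an FTA preferential rate, but origin Durland is not Ilos; base rate stands.
Duty = £20,000.16 × 9% + 774 × £1.89 = £3,262.87.
Total = £55,594.81 + £13,957.87 + £8,658.00 + £3,262.87 = £81,473.55.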